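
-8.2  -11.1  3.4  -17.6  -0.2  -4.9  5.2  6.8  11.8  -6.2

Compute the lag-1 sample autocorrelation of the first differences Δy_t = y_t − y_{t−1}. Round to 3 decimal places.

First differences Δy: -2.9, 14.5, -21.0, 17.4, -4.7, 10.1, 1.6, 5.0, -18.0
Mean of differences = 0.2222
Numerator Σ(Δy_t−Δȳ)(Δy_{t+1}−Δȳ) = -912.1783
Denominator Σ(Δy_t−Δȳ)² = 1437.6356
r_1(Δy) = -912.1783 / 1437.6356 = -0.634

-0.634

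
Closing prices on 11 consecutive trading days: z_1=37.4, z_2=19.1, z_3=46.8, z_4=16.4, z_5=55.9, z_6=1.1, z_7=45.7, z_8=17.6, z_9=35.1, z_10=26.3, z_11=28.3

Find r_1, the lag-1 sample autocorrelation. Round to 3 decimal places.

-0.895

Mean z̄ = (37.4 + 19.1 + 46.8 + 16.4 + 55.9 + 1.1 + 45.7 + 17.6 + 35.1 + 26.3 + 28.3)/11 = 29.9727
Numerator Σ_{t=1}^{10}(z_t−z̄)(z_{t+1}−z̄) = -2317.4044
Denominator Σ(z_t−z̄)² = 2589.6218
r_1 = -2317.4044 / 2589.6218 = -0.895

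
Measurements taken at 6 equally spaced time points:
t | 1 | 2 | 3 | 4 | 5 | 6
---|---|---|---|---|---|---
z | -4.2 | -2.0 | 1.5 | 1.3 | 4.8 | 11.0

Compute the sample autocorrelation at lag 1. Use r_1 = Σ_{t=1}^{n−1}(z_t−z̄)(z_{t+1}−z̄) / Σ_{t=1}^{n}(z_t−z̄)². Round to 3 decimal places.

0.351

Mean z̄ = (-4.2 − 2.0 + 1.5 + 1.3 + 4.8 + 11.0)/6 = 2.0667
Deviations from mean: -6.2667, -4.0667, -0.5667, -0.7667, 2.7333, 8.9333
Σ(z_t−z̄)(z_{t+1}−z̄) = (25.4844) + (2.3044) + (0.4344) + (-2.0956) + (24.4178) = 50.5456
Denominator Σ(z_t−z̄)² = 143.9933
r_1 = 50.5456 / 143.9933 = 0.351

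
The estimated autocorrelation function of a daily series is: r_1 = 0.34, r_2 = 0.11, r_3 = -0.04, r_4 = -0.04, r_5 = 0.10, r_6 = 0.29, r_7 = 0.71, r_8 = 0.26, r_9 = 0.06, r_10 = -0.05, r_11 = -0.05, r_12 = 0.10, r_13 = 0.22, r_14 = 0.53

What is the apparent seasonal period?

The largest autocorrelation is r_7 = 0.71, with a weaker echo at lag 14 (0.53); the remaining lags stay at or below 0.34. The elevated value at lag 1 (0.34), dropping to 0.11 at lag 2, reflects decaying short-term dependence rather than seasonality.
The dominant spike at lag 7 indicates a seasonal period of 7.

7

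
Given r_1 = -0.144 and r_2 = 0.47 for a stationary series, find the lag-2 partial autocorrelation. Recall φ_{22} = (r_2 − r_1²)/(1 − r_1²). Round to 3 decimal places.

0.459

φ_{22} = (r_2 − r_1²) / (1 − r_1²)
r_1² = (-0.144)² = 0.020736
Numerator = 0.47 − 0.0207 = 0.4493; denominator = 1 − 0.0207 = 0.9793
φ_{22} = 0.4493 / 0.9793 = 0.459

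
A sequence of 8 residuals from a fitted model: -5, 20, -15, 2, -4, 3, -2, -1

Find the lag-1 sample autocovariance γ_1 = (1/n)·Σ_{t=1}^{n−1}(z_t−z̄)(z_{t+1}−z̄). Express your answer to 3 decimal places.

Mean z̄ = (-5 + 20 − 15 + 2 − 4 + 3 − 2 − 1)/8 = -0.2500
Σ_{t=1}^{7}(z_t−z̄)(z_{t+1}−z̄) = -453.0625
γ_1 = -453.0625 / 8 = -56.633

-56.633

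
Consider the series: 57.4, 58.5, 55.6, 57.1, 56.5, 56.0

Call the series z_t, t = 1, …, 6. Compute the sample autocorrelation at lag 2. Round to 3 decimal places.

-0.009

Mean z̄ = (57.4 + 58.5 + 55.6 + 57.1 + 56.5 + 56.0)/6 = 56.8500
Deviations from mean: 0.5500, 1.6500, -1.2500, 0.2500, -0.3500, -0.8500
Σ(z_t−z̄)(z_{t+2}−z̄) = (-0.6875) + (0.4125) + (0.4375) + (-0.2125) = -0.0500
Denominator Σ(z_t−z̄)² = 5.4950
r_2 = -0.0500 / 5.4950 = -0.009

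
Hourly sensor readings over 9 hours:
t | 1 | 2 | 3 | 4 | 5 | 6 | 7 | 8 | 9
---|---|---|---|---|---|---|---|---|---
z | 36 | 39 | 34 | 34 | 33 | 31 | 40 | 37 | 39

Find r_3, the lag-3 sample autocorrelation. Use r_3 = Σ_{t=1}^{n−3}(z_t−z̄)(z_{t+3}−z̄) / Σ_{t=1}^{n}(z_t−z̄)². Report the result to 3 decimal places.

Mean z̄ = (36 + 39 + 34 + 34 + 33 + 31 + 40 + 37 + 39)/9 = 35.8889
Numerator Σ_{t=1}^{6}(z_t−z̄)(z_{t+3}−z̄) = -26.1481
Denominator Σ(z_t−z̄)² = 76.8889
r_3 = -26.1481 / 76.8889 = -0.340

-0.340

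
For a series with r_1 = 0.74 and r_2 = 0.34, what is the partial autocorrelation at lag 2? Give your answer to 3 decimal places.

-0.459

φ_{22} = (r_2 − r_1²) / (1 − r_1²)
r_1² = (0.74)² = 0.5476
Numerator = 0.34 − 0.5476 = -0.2076; denominator = 1 − 0.5476 = 0.4524
φ_{22} = -0.2076 / 0.4524 = -0.459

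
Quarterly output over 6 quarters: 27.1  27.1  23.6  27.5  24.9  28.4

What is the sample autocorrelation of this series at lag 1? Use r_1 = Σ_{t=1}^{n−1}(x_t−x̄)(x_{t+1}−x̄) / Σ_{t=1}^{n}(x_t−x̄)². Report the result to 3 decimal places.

-0.560

Mean x̄ = (27.1 + 27.1 + 23.6 + 27.5 + 24.9 + 28.4)/6 = 26.4333
Deviations from mean: 0.6667, 0.6667, -2.8333, 1.0667, -1.5333, 1.9667
Numerator Σ_{t=1}^{5}(x_t−x̄)(x_{t+1}−x̄) = -9.1178
Denominator Σ(x_t−x̄)² = 16.2733
r_1 = -9.1178 / 16.2733 = -0.560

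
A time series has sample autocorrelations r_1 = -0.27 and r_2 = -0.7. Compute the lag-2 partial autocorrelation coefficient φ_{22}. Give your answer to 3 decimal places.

-0.834

φ_{22} = (r_2 − r_1²) / (1 − r_1²)
r_1² = (-0.27)² = 0.0729
Numerator = -0.7 − 0.0729 = -0.7729; denominator = 1 − 0.0729 = 0.9271
φ_{22} = -0.7729 / 0.9271 = -0.834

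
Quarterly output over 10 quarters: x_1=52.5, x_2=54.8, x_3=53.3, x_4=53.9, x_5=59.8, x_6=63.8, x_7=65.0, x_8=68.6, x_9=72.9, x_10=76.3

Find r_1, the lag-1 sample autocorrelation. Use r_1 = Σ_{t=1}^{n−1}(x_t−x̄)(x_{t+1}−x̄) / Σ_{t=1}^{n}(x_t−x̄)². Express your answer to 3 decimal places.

0.702

Mean x̄ = (52.5 + 54.8 + 53.3 + 53.9 + 59.8 + 63.8 + 65.0 + 68.6 + 72.9 + 76.3)/10 = 62.0900
Numerator Σ_{t=1}^{9}(x_t−x̄)(x_{t+1}−x̄) = 468.7229
Denominator Σ(x_t−x̄)² = 667.2490
r_1 = 468.7229 / 667.2490 = 0.702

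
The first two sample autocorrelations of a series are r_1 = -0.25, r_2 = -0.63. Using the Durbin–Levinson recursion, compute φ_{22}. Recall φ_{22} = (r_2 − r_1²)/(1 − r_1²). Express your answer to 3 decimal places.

φ_{22} = (r_2 − r_1²) / (1 − r_1²)
r_1² = (-0.25)² = 0.0625
Numerator = -0.63 − 0.0625 = -0.6925; denominator = 1 − 0.0625 = 0.9375
φ_{22} = -0.6925 / 0.9375 = -0.739

-0.739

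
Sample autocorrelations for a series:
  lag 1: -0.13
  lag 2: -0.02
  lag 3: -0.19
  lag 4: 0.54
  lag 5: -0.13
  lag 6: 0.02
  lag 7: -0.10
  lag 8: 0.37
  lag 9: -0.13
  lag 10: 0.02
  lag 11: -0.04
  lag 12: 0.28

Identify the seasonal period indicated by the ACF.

The largest autocorrelation is r_4 = 0.54, with weaker echoes at lags 8 (0.37) and 12 (0.28); the remaining lags stay at or below 0.02.
The dominant spike at lag 4 indicates a seasonal period of 4.

4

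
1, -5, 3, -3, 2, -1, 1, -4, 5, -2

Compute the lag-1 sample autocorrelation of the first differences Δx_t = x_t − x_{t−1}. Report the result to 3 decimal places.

First differences Δx: -6, 8, -6, 5, -3, 2, -5, 9, -7
Mean of differences = -0.3333
Numerator Σ(Δx_t−Δx̄)(Δx_{t+1}−Δx̄) = -261.7778
Denominator Σ(Δx_t−Δx̄)² = 328.0000
r_1(Δx) = -261.7778 / 328.0000 = -0.798

-0.798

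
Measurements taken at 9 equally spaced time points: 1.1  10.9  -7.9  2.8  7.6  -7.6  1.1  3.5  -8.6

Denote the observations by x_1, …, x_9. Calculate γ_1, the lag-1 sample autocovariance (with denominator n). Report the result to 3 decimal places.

Mean x̄ = (1.1 + 10.9 − 7.9 + 2.8 + 7.6 − 7.6 + 1.1 + 3.5 − 8.6)/9 = 0.3222
Σ_{t=1}^{8}(x_t−x̄)(x_{t+1}−x̄) = -170.7849
γ_1 = -170.7849 / 9 = -18.976

-18.976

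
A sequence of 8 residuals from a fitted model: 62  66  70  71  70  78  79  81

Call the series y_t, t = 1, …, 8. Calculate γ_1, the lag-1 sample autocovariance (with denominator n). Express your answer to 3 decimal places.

21.092

Mean ȳ = (62 + 66 + 70 + 71 + 70 + 78 + 79 + 81)/8 = 72.1250
Deviations: -10.1250, -6.1250, -2.1250, -1.1250, -2.1250, 5.8750, 6.8750, 8.8750
Σ_{t=1}^{7}(y_t−ȳ)(y_{t+1}−ȳ) = 168.7344
γ_1 = 168.7344 / 8 = 21.092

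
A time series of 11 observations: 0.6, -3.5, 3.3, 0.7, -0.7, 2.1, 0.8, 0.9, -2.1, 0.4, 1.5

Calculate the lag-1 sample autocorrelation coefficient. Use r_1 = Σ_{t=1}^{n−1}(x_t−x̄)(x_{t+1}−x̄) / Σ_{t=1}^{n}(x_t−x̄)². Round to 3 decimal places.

-0.388

Mean x̄ = (0.6 − 3.5 + 3.3 + 0.7 − 0.7 + 2.1 + 0.8 + 0.9 − 2.1 + 0.4 + 1.5)/11 = 0.3636
Numerator Σ_{t=1}^{10}(x_t−x̄)(x_{t+1}−x̄) = -13.8531
Denominator Σ(x_t−x̄)² = 35.7055
r_1 = -13.8531 / 35.7055 = -0.388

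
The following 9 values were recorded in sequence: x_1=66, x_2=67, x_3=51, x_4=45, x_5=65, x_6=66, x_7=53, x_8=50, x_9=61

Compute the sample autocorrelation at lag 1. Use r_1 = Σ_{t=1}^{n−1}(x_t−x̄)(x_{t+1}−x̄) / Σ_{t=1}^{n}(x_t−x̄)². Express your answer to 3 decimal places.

0.075

Mean x̄ = (66 + 67 + 51 + 45 + 65 + 66 + 53 + 50 + 61)/9 = 58.2222
Numerator Σ_{t=1}^{8}(x_t−x̄)(x_{t+1}−x̄) = 42.9506
Denominator Σ(x_t−x̄)² = 573.5556
r_1 = 42.9506 / 573.5556 = 0.075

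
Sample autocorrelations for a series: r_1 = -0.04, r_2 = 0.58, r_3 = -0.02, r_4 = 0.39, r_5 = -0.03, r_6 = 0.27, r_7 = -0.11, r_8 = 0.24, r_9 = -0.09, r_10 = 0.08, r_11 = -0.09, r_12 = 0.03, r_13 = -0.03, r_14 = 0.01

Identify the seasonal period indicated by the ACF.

2

The largest autocorrelation is r_2 = 0.58, with weaker echoes at lags 4 (0.39), 6 (0.27) and 8 (0.24); the remaining lags stay at or below 0.08.
The dominant spike at lag 2 indicates a seasonal period of 2.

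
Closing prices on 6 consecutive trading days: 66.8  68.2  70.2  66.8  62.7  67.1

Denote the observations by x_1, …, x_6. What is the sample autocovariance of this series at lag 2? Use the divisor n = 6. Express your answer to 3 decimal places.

Mean x̄ = (66.8 + 68.2 + 70.2 + 66.8 + 62.7 + 67.1)/6 = 66.9667
Σ_{t=1}^{4}(x_t−x̄)(x_{t+2}−x̄) = -14.5622
γ_2 = -14.5622 / 6 = -2.427

-2.427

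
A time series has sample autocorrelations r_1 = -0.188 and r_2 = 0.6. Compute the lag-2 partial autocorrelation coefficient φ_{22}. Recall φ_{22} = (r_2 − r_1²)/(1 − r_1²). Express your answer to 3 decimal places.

φ_{22} = (r_2 − r_1²) / (1 − r_1²)
r_1² = (-0.188)² = 0.035344
Numerator = 0.6 − 0.0353 = 0.5647; denominator = 1 − 0.0353 = 0.9647
φ_{22} = 0.5647 / 0.9647 = 0.585

0.585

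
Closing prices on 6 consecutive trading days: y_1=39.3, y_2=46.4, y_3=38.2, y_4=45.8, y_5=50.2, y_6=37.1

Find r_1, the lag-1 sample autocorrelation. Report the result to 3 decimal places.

-0.444

Mean ȳ = (39.3 + 46.4 + 38.2 + 45.8 + 50.2 + 37.1)/6 = 42.8333
Deviations from mean: -3.5333, 3.5667, -4.6333, 2.9667, 7.3667, -5.7333
Numerator Σ_{t=1}^{5}(y_t−ȳ)(y_{t+1}−ȳ) = -63.2544
Denominator Σ(y_t−ȳ)² = 142.6133
r_1 = -63.2544 / 142.6133 = -0.444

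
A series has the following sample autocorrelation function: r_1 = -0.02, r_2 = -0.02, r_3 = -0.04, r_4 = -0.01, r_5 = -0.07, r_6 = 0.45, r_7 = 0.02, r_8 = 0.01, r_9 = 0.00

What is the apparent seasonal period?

6

The largest autocorrelation is r_6 = 0.45; the remaining lags stay at or below 0.02.
The dominant spike at lag 6 indicates a seasonal period of 6.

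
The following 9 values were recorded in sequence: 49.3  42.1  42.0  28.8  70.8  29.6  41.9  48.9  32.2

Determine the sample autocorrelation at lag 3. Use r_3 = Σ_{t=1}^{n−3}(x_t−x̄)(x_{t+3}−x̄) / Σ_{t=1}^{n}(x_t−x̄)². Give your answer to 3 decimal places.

Mean x̄ = (49.3 + 42.1 + 42.0 + 28.8 + 70.8 + 29.6 + 41.9 + 48.9 + 32.2)/9 = 42.8444
Σ(x_t−x̄)(x_{t+3}−x̄) = (-90.6647) + (-20.8114) + (11.1842) + (13.2642) + (169.2864) + (140.9798) = 223.2385
Denominator Σ(x_t−x̄)² = 1347.9822
r_3 = 223.2385 / 1347.9822 = 0.166

0.166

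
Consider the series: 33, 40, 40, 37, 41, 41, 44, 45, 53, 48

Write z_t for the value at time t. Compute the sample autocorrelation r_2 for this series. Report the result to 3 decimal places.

Mean z̄ = (33 + 40 + 40 + 37 + 41 + 41 + 44 + 45 + 53 + 48)/10 = 42.2000
Numerator Σ_{t=1}^{8}(z_t−z̄)(z_{t+2}−z̄) = 70.7200
Denominator Σ(z_t−z̄)² = 285.6000
r_2 = 70.7200 / 285.6000 = 0.248

0.248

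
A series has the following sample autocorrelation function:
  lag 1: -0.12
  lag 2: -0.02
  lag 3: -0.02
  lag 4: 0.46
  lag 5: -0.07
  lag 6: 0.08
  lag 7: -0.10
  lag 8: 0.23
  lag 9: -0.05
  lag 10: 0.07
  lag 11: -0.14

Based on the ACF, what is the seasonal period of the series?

4

The largest autocorrelation is r_4 = 0.46, with a weaker echo at lag 8 (0.23); the remaining lags stay at or below 0.08.
The dominant spike at lag 4 indicates a seasonal period of 4.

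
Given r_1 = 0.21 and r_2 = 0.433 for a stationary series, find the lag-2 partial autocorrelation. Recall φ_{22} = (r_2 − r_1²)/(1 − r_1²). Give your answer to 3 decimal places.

0.407

φ_{22} = (r_2 − r_1²) / (1 − r_1²)
r_1² = (0.21)² = 0.0441
Numerator = 0.433 − 0.0441 = 0.3889; denominator = 1 − 0.0441 = 0.9559
φ_{22} = 0.3889 / 0.9559 = 0.407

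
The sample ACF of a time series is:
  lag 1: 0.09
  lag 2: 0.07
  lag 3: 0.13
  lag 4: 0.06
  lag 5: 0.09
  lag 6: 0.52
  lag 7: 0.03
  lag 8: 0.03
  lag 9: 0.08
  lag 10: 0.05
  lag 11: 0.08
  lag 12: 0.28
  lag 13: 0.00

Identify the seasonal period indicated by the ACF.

The largest autocorrelation is r_6 = 0.52, with a weaker echo at lag 12 (0.28); the remaining lags stay at or below 0.13.
The dominant spike at lag 6 indicates a seasonal period of 6.

6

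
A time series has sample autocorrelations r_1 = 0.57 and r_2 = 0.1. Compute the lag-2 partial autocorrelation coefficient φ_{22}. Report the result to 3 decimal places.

-0.333

φ_{22} = (r_2 − r_1²) / (1 − r_1²)
r_1² = (0.57)² = 0.3249
Numerator = 0.1 − 0.3249 = -0.2249; denominator = 1 − 0.3249 = 0.6751
φ_{22} = -0.2249 / 0.6751 = -0.333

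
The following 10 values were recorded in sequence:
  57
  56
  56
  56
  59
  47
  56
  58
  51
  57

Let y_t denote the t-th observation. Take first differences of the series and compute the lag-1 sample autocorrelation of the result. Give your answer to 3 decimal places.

First differences Δy: -1, 0, 0, 3, -12, 9, 2, -7, 6
Mean of differences = 0.0000
Numerator Σ(Δy_t−Δȳ)(Δy_{t+1}−Δȳ) = -182.0000
Denominator Σ(Δy_t−Δȳ)² = 324.0000
r_1(Δy) = -182.0000 / 324.0000 = -0.562

-0.562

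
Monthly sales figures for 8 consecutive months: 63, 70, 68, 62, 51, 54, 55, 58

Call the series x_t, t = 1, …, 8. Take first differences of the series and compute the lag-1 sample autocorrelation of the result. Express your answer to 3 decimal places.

0.114

First differences Δx: 7, -2, -6, -11, 3, 1, 3
Mean of differences = -0.7143
Numerator Σ(Δx_t−Δx̄)(Δx_{t+1}−Δx̄) = 25.7755
Denominator Σ(Δx_t−Δx̄)² = 225.4286
r_1(Δx) = 25.7755 / 225.4286 = 0.114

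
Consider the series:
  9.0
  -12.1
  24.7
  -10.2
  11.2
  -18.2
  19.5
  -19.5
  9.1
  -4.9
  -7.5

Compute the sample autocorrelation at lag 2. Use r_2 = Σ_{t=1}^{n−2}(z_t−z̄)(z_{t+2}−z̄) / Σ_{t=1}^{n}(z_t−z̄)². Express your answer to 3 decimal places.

0.682

Mean z̄ = (9.0 − 12.1 + 24.7 − 10.2 + 11.2 − 18.2 + 19.5 − 19.5 + 9.1 − 4.9 − 7.5)/11 = 0.1000
Numerator Σ_{t=1}^{9}(z_t−z̄)(z_{t+2}−z̄) = 1584.3700
Denominator Σ(z_t−z̄)² = 2321.6800
r_2 = 1584.3700 / 2321.6800 = 0.682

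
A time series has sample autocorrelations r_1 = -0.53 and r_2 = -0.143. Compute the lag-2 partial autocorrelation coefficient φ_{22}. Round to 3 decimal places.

φ_{22} = (r_2 − r_1²) / (1 − r_1²)
r_1² = (-0.53)² = 0.2809
Numerator = -0.143 − 0.2809 = -0.4239; denominator = 1 − 0.2809 = 0.7191
φ_{22} = -0.4239 / 0.7191 = -0.589

-0.589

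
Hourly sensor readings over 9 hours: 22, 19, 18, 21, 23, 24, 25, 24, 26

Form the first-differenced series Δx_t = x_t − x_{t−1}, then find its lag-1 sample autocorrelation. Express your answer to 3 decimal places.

0.116

First differences Δx: -3, -1, 3, 2, 1, 1, -1, 2
Mean of differences = 0.5000
Numerator Σ(Δx_t−Δx̄)(Δx_{t+1}−Δx̄) = 3.2500
Denominator Σ(Δx_t−Δx̄)² = 28.0000
r_1(Δx) = 3.2500 / 28.0000 = 0.116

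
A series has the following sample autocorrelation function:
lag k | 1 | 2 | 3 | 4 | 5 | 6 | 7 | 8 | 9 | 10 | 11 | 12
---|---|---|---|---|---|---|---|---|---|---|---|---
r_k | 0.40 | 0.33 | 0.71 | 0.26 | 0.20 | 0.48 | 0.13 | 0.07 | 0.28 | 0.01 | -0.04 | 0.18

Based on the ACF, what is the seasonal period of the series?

3

The largest autocorrelation is r_3 = 0.71, with a weaker echo at lag 6 (0.48); the remaining lags stay at or below 0.40. The elevated value at lag 1 (0.40), dropping to 0.33 at lag 2, reflects decaying short-term dependence rather than seasonality.
The dominant spike at lag 3 indicates a seasonal period of 3.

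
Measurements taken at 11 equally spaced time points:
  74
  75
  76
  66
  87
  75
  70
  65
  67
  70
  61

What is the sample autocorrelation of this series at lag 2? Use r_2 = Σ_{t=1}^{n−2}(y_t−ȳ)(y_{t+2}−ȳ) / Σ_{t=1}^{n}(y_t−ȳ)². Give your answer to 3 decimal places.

0.121

Mean ȳ = (74 + 75 + 76 + 66 + 87 + 75 + 70 + 65 + 67 + 70 + 61)/11 = 71.4545
Numerator Σ_{t=1}^{9}(y_t−ȳ)(y_{t+2}−ȳ) = 60.4959
Denominator Σ(y_t−ȳ)² = 498.7273
r_2 = 60.4959 / 498.7273 = 0.121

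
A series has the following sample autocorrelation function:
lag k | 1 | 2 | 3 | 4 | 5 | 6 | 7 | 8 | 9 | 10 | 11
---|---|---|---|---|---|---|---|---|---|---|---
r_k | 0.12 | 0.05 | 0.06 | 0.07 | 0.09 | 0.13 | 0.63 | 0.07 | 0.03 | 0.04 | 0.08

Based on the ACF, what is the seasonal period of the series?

The largest autocorrelation is r_7 = 0.63; the remaining lags stay at or below 0.13.
The dominant spike at lag 7 indicates a seasonal period of 7.

7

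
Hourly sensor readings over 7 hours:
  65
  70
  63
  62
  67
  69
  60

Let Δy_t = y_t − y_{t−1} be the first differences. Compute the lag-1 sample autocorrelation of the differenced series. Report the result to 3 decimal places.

-0.235

First differences Δy: 5, -7, -1, 5, 2, -9
Mean of differences = -0.8333
Numerator Σ(Δy_t−Δȳ)(Δy_{t+1}−Δȳ) = -42.5278
Denominator Σ(Δy_t−Δȳ)² = 180.8333
r_1(Δy) = -42.5278 / 180.8333 = -0.235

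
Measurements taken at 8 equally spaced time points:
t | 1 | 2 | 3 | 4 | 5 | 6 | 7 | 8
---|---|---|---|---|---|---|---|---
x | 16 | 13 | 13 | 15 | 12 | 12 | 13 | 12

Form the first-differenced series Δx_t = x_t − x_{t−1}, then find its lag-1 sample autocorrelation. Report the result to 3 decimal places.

First differences Δx: -3, 0, 2, -3, 0, 1, -1
Mean of differences = -0.5714
Numerator Σ(Δx_t−Δx̄)(Δx_{t+1}−Δx̄) = -7.3265
Denominator Σ(Δx_t−Δx̄)² = 21.7143
r_1(Δx) = -7.3265 / 21.7143 = -0.337

-0.337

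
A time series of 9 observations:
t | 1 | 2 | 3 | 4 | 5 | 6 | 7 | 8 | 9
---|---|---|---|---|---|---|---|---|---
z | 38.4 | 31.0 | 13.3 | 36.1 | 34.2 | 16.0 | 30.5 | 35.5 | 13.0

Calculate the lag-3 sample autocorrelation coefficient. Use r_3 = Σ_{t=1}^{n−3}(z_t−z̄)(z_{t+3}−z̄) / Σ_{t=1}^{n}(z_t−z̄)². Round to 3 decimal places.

Mean z̄ = (38.4 + 31.0 + 13.3 + 36.1 + 34.2 + 16.0 + 30.5 + 35.5 + 13.0)/9 = 27.5556
Σ(z_t−z̄)(z_{t+3}−z̄) = (92.6598) + (22.8864) + (164.7309) + (25.1586) + (52.7864) + (168.1975) = 526.4196
Denominator Σ(z_t−z̄)² = 867.0222
r_3 = 526.4196 / 867.0222 = 0.607

0.607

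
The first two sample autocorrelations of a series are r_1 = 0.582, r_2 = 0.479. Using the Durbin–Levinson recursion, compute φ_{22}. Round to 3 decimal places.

0.212

φ_{22} = (r_2 − r_1²) / (1 − r_1²)
r_1² = (0.582)² = 0.338724
Numerator = 0.479 − 0.3387 = 0.1403; denominator = 1 − 0.3387 = 0.6613
φ_{22} = 0.1403 / 0.6613 = 0.212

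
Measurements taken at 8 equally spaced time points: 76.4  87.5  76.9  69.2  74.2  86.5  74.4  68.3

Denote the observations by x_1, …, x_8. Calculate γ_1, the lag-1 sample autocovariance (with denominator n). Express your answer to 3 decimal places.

Mean x̄ = (76.4 + 87.5 + 76.9 + 69.2 + 74.2 + 86.5 + 74.4 + 68.3)/8 = 76.6750
Deviations: -0.2750, 10.8250, 0.2250, -7.4750, -2.4750, 9.8250, -2.2750, -8.3750
Σ_{t=1}^{7}(x_t−x̄)(x_{t+1}−x̄) = -11.3381
γ_1 = -11.3381 / 8 = -1.417

-1.417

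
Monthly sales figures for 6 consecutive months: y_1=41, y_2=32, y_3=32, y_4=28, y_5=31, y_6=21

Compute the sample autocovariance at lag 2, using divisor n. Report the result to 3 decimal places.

Mean ȳ = (41 + 32 + 32 + 28 + 31 + 21)/6 = 30.8333
Σ_{t=1}^{4}(y_t−ȳ)(y_{t+2}−ȳ) = 36.6111
γ_2 = 36.6111 / 6 = 6.102

6.102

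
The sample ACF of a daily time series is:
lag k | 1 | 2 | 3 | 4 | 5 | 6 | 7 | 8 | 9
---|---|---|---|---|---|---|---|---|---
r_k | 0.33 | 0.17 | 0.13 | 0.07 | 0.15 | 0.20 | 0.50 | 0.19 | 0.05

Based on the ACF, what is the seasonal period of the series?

The largest autocorrelation is r_7 = 0.50; the remaining lags stay at or below 0.33. The elevated value at lag 1 (0.33), dropping to 0.17 at lag 2, reflects decaying short-term dependence rather than seasonality.
The dominant spike at lag 7 indicates a seasonal period of 7.

7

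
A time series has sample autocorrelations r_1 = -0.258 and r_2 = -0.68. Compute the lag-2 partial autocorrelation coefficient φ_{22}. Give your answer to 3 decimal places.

-0.800

φ_{22} = (r_2 − r_1²) / (1 − r_1²)
r_1² = (-0.258)² = 0.066564
Numerator = -0.68 − 0.0666 = -0.7466; denominator = 1 − 0.0666 = 0.9334
φ_{22} = -0.7466 / 0.9334 = -0.800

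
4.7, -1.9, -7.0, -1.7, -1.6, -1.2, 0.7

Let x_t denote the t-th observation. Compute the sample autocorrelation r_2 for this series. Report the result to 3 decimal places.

-0.438

Mean x̄ = (4.7 − 1.9 − 7.0 − 1.7 − 1.6 − 1.2 + 0.7)/7 = -1.1429
Numerator Σ_{t=1}^{5}(x_t−x̄)(x_{t+2}−x̄) = -31.9337
Denominator Σ(x_t−x̄)² = 72.9371
r_2 = -31.9337 / 72.9371 = -0.438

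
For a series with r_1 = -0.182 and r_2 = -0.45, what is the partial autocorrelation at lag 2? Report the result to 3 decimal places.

φ_{22} = (r_2 − r_1²) / (1 − r_1²)
r_1² = (-0.182)² = 0.033124
Numerator = -0.45 − 0.0331 = -0.4831; denominator = 1 − 0.0331 = 0.9669
φ_{22} = -0.4831 / 0.9669 = -0.500

-0.500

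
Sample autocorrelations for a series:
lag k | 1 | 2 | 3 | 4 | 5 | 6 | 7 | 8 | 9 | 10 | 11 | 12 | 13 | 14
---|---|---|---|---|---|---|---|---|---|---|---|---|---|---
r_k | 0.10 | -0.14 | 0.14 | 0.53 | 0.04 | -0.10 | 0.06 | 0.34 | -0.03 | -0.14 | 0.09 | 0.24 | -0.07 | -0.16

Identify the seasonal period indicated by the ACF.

4

The largest autocorrelation is r_4 = 0.53, with weaker echoes at lags 8 (0.34) and 12 (0.24); the remaining lags stay at or below 0.14.
The dominant spike at lag 4 indicates a seasonal period of 4.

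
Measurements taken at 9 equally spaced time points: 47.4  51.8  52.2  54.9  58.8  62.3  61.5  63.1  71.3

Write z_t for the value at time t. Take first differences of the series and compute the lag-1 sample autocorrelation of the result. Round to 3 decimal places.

First differences Δz: 4.4, 0.4, 2.7, 3.9, 3.5, -0.8, 1.6, 8.2
Mean of differences = 2.9875
Numerator Σ(Δz_t−Δz̄)(Δz_{t+1}−Δz̄) = -6.6239
Denominator Σ(Δz_t−Δz̄)² = 53.3088
r_1(Δz) = -6.6239 / 53.3088 = -0.124

-0.124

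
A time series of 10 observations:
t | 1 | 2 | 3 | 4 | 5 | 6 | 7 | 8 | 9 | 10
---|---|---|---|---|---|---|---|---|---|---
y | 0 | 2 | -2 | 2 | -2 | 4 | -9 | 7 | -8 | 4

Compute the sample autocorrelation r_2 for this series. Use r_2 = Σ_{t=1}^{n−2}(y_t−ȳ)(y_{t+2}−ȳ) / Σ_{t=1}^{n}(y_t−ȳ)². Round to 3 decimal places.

0.670

Mean ȳ = (0 + 2 − 2 + 2 − 2 + 4 − 9 + 7 − 8 + 4)/10 = -0.2000
Numerator Σ_{t=1}^{8}(y_t−ȳ)(y_{t+2}−ȳ) = 161.9200
Denominator Σ(y_t−ȳ)² = 241.6000
r_2 = 161.9200 / 241.6000 = 0.670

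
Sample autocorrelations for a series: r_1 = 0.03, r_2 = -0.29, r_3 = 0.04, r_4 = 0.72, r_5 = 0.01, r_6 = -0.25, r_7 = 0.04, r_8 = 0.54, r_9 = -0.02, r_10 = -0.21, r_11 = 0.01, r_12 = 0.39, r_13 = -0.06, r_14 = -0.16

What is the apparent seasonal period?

4

The largest autocorrelation is r_4 = 0.72, with weaker echoes at lags 8 (0.54) and 12 (0.39); the remaining lags stay at or below 0.04.
The dominant spike at lag 4 indicates a seasonal period of 4.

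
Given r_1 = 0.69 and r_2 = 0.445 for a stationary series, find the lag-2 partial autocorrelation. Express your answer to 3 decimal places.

-0.059

φ_{22} = (r_2 − r_1²) / (1 − r_1²)
r_1² = (0.69)² = 0.4761
Numerator = 0.445 − 0.4761 = -0.0311; denominator = 1 − 0.4761 = 0.5239
φ_{22} = -0.0311 / 0.5239 = -0.059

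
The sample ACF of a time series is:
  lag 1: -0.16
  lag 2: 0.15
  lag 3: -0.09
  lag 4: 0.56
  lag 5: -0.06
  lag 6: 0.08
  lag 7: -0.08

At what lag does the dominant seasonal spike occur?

4

The largest autocorrelation is r_4 = 0.56; the remaining lags stay at or below 0.15.
The dominant spike at lag 4 indicates a seasonal period of 4.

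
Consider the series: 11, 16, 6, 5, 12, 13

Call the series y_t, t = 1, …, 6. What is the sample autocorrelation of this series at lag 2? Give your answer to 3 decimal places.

Mean ȳ = (11 + 16 + 6 + 5 + 12 + 13)/6 = 10.5000
Deviations from mean: 0.5000, 5.5000, -4.5000, -5.5000, 1.5000, 2.5000
Σ(y_t−ȳ)(y_{t+2}−ȳ) = (-2.2500) + (-30.2500) + (-6.7500) + (-13.7500) = -53.0000
Denominator Σ(y_t−ȳ)² = 89.5000
r_2 = -53.0000 / 89.5000 = -0.592

-0.592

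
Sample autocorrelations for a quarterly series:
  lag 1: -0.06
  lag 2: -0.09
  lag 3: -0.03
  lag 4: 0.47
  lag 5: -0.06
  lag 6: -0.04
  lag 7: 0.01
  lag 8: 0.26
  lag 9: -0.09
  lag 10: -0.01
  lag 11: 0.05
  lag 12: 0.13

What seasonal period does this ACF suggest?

4

The largest autocorrelation is r_4 = 0.47, with a weaker echo at lag 8 (0.26); the remaining lags stay at or below 0.13.
The dominant spike at lag 4 indicates a seasonal period of 4.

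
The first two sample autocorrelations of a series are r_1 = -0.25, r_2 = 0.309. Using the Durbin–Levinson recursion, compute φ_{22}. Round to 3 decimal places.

0.263

φ_{22} = (r_2 − r_1²) / (1 − r_1²)
r_1² = (-0.25)² = 0.0625
Numerator = 0.309 − 0.0625 = 0.2465; denominator = 1 − 0.0625 = 0.9375
φ_{22} = 0.2465 / 0.9375 = 0.263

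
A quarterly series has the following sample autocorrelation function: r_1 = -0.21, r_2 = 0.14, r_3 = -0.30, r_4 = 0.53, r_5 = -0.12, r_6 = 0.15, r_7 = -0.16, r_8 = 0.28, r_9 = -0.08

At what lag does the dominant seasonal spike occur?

4

The largest autocorrelation is r_4 = 0.53, with a weaker echo at lag 8 (0.28); the remaining lags stay at or below 0.15.
The dominant spike at lag 4 indicates a seasonal period of 4.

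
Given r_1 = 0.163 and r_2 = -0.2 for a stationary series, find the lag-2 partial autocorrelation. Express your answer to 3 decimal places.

φ_{22} = (r_2 − r_1²) / (1 − r_1²)
r_1² = (0.163)² = 0.026569
Numerator = -0.2 − 0.0266 = -0.2266; denominator = 1 − 0.0266 = 0.9734
φ_{22} = -0.2266 / 0.9734 = -0.233

-0.233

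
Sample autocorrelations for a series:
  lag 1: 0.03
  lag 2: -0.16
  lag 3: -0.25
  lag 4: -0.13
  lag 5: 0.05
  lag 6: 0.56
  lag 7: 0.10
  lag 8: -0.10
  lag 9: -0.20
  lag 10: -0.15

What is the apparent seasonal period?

6

The largest autocorrelation is r_6 = 0.56; the remaining lags stay at or below 0.10.
The dominant spike at lag 6 indicates a seasonal period of 6.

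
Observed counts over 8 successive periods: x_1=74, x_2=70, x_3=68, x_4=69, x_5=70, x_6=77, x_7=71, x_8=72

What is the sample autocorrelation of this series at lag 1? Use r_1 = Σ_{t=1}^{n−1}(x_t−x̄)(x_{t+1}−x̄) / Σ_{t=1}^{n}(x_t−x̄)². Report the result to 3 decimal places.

0.037

Mean x̄ = (74 + 70 + 68 + 69 + 70 + 77 + 71 + 72)/8 = 71.3750
Deviations from mean: 2.6250, -1.3750, -3.3750, -2.3750, -1.3750, 5.6250, -0.3750, 0.6250
Numerator Σ_{t=1}^{7}(x_t−x̄)(x_{t+1}−x̄) = 2.2344
Denominator Σ(x_t−x̄)² = 59.8750
r_1 = 2.2344 / 59.8750 = 0.037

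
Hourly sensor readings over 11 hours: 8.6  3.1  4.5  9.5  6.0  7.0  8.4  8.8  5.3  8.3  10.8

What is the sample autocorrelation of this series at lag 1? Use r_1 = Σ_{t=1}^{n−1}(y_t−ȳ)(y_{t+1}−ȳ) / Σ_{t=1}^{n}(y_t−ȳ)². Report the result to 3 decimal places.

Mean ȳ = (8.6 + 3.1 + 4.5 + 9.5 + 6.0 + 7.0 + 8.4 + 8.8 + 5.3 + 8.3 + 10.8)/11 = 7.3000
Numerator Σ_{t=1}^{10}(y_t−ȳ)(y_{t+1}−ȳ) = -2.5100
Denominator Σ(y_t−ȳ)² = 54.5000
r_1 = -2.5100 / 54.5000 = -0.046

-0.046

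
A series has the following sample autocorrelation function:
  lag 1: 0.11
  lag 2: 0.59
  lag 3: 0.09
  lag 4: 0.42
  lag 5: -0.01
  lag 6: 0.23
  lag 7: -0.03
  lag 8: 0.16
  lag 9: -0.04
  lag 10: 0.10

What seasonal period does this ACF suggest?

2

The largest autocorrelation is r_2 = 0.59, with weaker echoes at lags 4 (0.42), 6 (0.23) and 8 (0.16); the remaining lags stay at or below 0.11.
The dominant spike at lag 2 indicates a seasonal period of 2.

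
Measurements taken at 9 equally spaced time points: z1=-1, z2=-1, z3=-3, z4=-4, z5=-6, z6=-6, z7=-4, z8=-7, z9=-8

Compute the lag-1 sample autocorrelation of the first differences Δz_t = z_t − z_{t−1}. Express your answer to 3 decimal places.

First differences Δz: 0, -2, -1, -2, 0, 2, -3, -1
Mean of differences = -0.8750
Numerator Σ(Δz_t−Δz̄)(Δz_{t+1}−Δz̄) = -5.0156
Denominator Σ(Δz_t−Δz̄)² = 16.8750
r_1(Δz) = -5.0156 / 16.8750 = -0.297

-0.297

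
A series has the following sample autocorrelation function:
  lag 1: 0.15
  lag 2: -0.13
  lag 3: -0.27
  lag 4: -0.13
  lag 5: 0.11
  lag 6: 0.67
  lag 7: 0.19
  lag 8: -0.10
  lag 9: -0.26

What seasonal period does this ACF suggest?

The largest autocorrelation is r_6 = 0.67; the remaining lags stay at or below 0.19.
The dominant spike at lag 6 indicates a seasonal period of 6.

6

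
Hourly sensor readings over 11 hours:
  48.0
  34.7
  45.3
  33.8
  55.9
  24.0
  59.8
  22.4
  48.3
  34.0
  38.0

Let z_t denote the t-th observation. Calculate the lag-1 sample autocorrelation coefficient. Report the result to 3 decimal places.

-0.884

Mean z̄ = (48.0 + 34.7 + 45.3 + 33.8 + 55.9 + 24.0 + 59.8 + 22.4 + 48.3 + 34.0 + 38.0)/11 = 40.3818
Numerator Σ_{t=1}^{10}(z_t−z̄)(z_{t+1}−z̄) = -1304.9485
Denominator Σ(z_t−z̄)² = 1476.5164
r_1 = -1304.9485 / 1476.5164 = -0.884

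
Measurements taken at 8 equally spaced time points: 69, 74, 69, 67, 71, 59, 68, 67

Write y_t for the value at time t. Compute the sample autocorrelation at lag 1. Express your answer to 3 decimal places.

Mean ȳ = (69 + 74 + 69 + 67 + 71 + 59 + 68 + 67)/8 = 68.0000
Deviations from mean: 1.0000, 6.0000, 1.0000, -1.0000, 3.0000, -9.0000, 0.0000, -1.0000
Σ(y_t−ȳ)(y_{t+1}−ȳ) = (6.0000) + (6.0000) + (-1.0000) + (-3.0000) + (-27.0000) + (0.0000) + (0.0000) = -19.0000
Denominator Σ(y_t−ȳ)² = 130.0000
r_1 = -19.0000 / 130.0000 = -0.146

-0.146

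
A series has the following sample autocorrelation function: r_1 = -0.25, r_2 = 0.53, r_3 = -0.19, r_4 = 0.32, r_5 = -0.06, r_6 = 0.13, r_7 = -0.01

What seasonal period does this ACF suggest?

2

The largest autocorrelation is r_2 = 0.53, with a weaker echo at lag 4 (0.32); the remaining lags stay at or below 0.13.
The dominant spike at lag 2 indicates a seasonal period of 2.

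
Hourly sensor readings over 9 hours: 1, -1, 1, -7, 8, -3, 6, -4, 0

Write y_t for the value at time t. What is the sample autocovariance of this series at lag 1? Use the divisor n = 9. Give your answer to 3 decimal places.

-14.557

Mean ȳ = (1 − 1 + 1 − 7 + 8 − 3 + 6 − 4 + 0)/9 = 0.1111
Σ_{t=1}^{8}(y_t−ȳ)(y_{t+1}−ȳ) = -131.0123
γ_1 = -131.0123 / 9 = -14.557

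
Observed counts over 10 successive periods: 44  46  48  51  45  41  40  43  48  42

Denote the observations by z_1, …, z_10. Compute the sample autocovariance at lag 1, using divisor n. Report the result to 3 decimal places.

Mean z̄ = (44 + 46 + 48 + 51 + 45 + 41 + 40 + 43 + 48 + 42)/10 = 44.8000
Σ_{t=1}^{9}(z_t−z̄)(z_{t+1}−z̄) = 35.3600
γ_1 = 35.3600 / 10 = 3.536

3.536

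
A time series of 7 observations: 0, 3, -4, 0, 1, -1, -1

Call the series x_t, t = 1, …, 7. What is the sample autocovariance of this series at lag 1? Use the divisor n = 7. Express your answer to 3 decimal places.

-1.767

Mean x̄ = (0 + 3 − 4 + 0 + 1 − 1 − 1)/7 = -0.2857
Deviations: 0.2857, 3.2857, -3.7143, 0.2857, 1.2857, -0.7143, -0.7143
Σ_{t=1}^{6}(x_t−x̄)(x_{t+1}−x̄) = -12.3673
γ_1 = -12.3673 / 7 = -1.767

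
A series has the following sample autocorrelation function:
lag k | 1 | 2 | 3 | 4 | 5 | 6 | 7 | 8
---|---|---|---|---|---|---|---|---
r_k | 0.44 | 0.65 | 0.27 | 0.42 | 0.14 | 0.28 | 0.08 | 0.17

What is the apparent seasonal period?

The largest autocorrelation is r_2 = 0.65; the remaining lags stay at or below 0.44.
The dominant spike at lag 2 indicates a seasonal period of 2.

2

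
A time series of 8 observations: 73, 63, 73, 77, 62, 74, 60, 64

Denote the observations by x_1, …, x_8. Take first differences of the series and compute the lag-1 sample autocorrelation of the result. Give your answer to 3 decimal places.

-0.674

First differences Δx: -10, 10, 4, -15, 12, -14, 4
Mean of differences = -1.2857
Numerator Σ(Δx_t−Δx̄)(Δx_{t+1}−Δx̄) = -529.5102
Denominator Σ(Δx_t−Δx̄)² = 785.4286
r_1(Δx) = -529.5102 / 785.4286 = -0.674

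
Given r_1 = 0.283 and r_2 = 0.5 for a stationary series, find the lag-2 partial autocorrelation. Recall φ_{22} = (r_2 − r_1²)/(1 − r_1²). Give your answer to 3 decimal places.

φ_{22} = (r_2 − r_1²) / (1 − r_1²)
r_1² = (0.283)² = 0.080089
Numerator = 0.5 − 0.0801 = 0.4199; denominator = 1 − 0.0801 = 0.9199
φ_{22} = 0.4199 / 0.9199 = 0.456

0.456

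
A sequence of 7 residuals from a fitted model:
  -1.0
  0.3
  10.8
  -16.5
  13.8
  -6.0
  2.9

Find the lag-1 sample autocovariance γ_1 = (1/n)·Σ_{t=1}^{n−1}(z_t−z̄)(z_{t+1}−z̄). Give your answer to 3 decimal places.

Mean z̄ = (-1.0 + 0.3 + 10.8 − 16.5 + 13.8 − 6.0 + 2.9)/7 = 0.6143
Deviations: -1.6143, -0.3143, 10.1857, -17.1143, 13.1857, -6.6143, 2.2857
Σ_{t=1}^{6}(z_t−z̄)(z_{t+1}−z̄) = -505.0116
γ_1 = -505.0116 / 7 = -72.145

-72.145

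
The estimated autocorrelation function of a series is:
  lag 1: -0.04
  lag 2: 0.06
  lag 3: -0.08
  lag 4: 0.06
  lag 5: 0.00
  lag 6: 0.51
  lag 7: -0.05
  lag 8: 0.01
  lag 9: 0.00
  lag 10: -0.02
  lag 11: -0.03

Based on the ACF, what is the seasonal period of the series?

6

The largest autocorrelation is r_6 = 0.51; the remaining lags stay at or below 0.06.
The dominant spike at lag 6 indicates a seasonal period of 6.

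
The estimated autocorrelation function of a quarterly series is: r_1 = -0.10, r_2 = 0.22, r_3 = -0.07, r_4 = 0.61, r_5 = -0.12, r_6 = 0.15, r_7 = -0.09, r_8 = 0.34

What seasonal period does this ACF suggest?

4

The largest autocorrelation is r_4 = 0.61, with a weaker echo at lag 8 (0.34); the remaining lags stay at or below 0.22.
The dominant spike at lag 4 indicates a seasonal period of 4.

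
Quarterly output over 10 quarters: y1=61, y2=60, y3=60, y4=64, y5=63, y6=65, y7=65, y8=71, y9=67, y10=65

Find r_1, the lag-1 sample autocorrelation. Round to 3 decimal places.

0.570

Mean ȳ = (61 + 60 + 60 + 64 + 63 + 65 + 65 + 71 + 67 + 65)/10 = 64.1000
Numerator Σ_{t=1}^{9}(y_t−ȳ)(y_{t+1}−ȳ) = 58.6900
Denominator Σ(y_t−ȳ)² = 102.9000
r_1 = 58.6900 / 102.9000 = 0.570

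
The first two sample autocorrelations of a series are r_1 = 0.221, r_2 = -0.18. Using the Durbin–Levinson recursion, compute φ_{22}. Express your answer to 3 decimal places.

-0.241

φ_{22} = (r_2 − r_1²) / (1 − r_1²)
r_1² = (0.221)² = 0.048841
Numerator = -0.18 − 0.0488 = -0.2288; denominator = 1 − 0.0488 = 0.9512
φ_{22} = -0.2288 / 0.9512 = -0.241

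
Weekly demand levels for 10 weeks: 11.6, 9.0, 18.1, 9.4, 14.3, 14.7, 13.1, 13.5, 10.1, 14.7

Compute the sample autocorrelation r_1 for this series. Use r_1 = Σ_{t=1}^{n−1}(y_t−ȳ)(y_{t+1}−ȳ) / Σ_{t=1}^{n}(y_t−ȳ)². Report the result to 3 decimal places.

-0.578

Mean ȳ = (11.6 + 9.0 + 18.1 + 9.4 + 14.3 + 14.7 + 13.1 + 13.5 + 10.1 + 14.7)/10 = 12.8500
Numerator Σ_{t=1}^{9}(y_t−ȳ)(y_{t+1}−ȳ) = -42.0825
Denominator Σ(y_t−ȳ)² = 72.8450
r_1 = -42.0825 / 72.8450 = -0.578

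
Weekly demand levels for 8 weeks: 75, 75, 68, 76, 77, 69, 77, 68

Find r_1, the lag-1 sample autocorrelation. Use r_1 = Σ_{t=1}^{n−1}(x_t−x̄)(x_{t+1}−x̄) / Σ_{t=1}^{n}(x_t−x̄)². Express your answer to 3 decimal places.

Mean x̄ = (75 + 75 + 68 + 76 + 77 + 69 + 77 + 68)/8 = 73.1250
Σ(x_t−x̄)(x_{t+1}−x̄) = (3.5156) + (-9.6094) + (-14.7344) + (11.1406) + (-15.9844) + (-15.9844) + (-19.8594) = -61.5156
Denominator Σ(x_t−x̄)² = 114.8750
r_1 = -61.5156 / 114.8750 = -0.536

-0.536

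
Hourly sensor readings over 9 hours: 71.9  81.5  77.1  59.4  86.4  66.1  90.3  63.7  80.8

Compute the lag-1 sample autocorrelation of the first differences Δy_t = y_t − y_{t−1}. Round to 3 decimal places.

-0.815

First differences Δy: 9.6, -4.4, -17.7, 27.0, -20.3, 24.2, -26.6, 17.1
Mean of differences = 1.1125
Numerator Σ(Δy_t−Δȳ)(Δy_{t+1}−Δȳ) = -2561.6352
Denominator Σ(Δy_t−Δȳ)² = 3141.6088
r_1(Δy) = -2561.6352 / 3141.6088 = -0.815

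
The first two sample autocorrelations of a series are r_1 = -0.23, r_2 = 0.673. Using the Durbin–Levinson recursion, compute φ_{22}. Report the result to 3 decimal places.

0.655

φ_{22} = (r_2 − r_1²) / (1 − r_1²)
r_1² = (-0.23)² = 0.0529
Numerator = 0.673 − 0.0529 = 0.6201; denominator = 1 − 0.0529 = 0.9471
φ_{22} = 0.6201 / 0.9471 = 0.655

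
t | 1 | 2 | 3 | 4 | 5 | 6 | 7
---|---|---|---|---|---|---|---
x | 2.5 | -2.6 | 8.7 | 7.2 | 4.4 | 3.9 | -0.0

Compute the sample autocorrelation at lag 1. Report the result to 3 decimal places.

Mean x̄ = (2.5 − 2.6 + 8.7 + 7.2 + 4.4 + 3.9 − 0.0)/7 = 3.4429
Deviations from mean: -0.9429, -6.0429, 5.2571, 3.7571, 0.9571, 0.4571, -3.4429
Σ(x_t−x̄)(x_{t+1}−x̄) = (5.6976) + (-31.7682) + (19.7518) + (3.5961) + (0.4376) + (-1.5739) = -3.8590
Denominator Σ(x_t−x̄)² = 92.1371
r_1 = -3.8590 / 92.1371 = -0.042

-0.042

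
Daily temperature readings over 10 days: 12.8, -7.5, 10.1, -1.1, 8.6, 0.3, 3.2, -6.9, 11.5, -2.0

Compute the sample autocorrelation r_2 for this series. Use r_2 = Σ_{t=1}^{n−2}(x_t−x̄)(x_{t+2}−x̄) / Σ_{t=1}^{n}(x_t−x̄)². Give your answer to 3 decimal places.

0.477

Mean x̄ = (12.8 − 7.5 + 10.1 − 1.1 + 8.6 + 0.3 + 3.2 − 6.9 + 11.5 − 2.0)/10 = 2.9000
Numerator Σ_{t=1}^{8}(x_t−x̄)(x_{t+2}−x̄) = 242.1100
Denominator Σ(x_t−x̄)² = 507.3600
r_2 = 242.1100 / 507.3600 = 0.477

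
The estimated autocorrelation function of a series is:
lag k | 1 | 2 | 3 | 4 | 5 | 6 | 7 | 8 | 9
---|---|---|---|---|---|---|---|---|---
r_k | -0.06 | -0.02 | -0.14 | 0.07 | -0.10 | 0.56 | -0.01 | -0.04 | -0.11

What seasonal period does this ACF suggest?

6

The largest autocorrelation is r_6 = 0.56; the remaining lags stay at or below 0.07.
The dominant spike at lag 6 indicates a seasonal period of 6.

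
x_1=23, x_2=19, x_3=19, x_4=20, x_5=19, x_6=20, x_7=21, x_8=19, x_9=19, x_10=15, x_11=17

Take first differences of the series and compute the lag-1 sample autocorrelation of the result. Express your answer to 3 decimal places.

-0.341

First differences Δx: -4, 0, 1, -1, 1, 1, -2, 0, -4, 2
Mean of differences = -0.6000
Numerator Σ(Δx_t−Δx̄)(Δx_{t+1}−Δx̄) = -13.7600
Denominator Σ(Δx_t−Δx̄)² = 40.4000
r_1(Δx) = -13.7600 / 40.4000 = -0.341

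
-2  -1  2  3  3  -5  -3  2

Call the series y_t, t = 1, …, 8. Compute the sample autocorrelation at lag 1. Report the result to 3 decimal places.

0.137

Mean ȳ = (-2 − 1 + 2 + 3 + 3 − 5 − 3 + 2)/8 = -0.1250
Deviations from mean: -1.8750, -0.8750, 2.1250, 3.1250, 3.1250, -4.8750, -2.8750, 2.1250
Numerator Σ_{t=1}^{7}(y_t−ȳ)(y_{t+1}−ȳ) = 8.8594
Denominator Σ(y_t−ȳ)² = 64.8750
r_1 = 8.8594 / 64.8750 = 0.137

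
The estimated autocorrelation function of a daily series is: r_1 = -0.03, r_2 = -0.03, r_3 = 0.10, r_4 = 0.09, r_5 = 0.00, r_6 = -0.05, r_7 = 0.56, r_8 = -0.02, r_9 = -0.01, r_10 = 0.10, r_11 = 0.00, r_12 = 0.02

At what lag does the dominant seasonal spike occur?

7

The largest autocorrelation is r_7 = 0.56; the remaining lags stay at or below 0.10.
The dominant spike at lag 7 indicates a seasonal period of 7.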